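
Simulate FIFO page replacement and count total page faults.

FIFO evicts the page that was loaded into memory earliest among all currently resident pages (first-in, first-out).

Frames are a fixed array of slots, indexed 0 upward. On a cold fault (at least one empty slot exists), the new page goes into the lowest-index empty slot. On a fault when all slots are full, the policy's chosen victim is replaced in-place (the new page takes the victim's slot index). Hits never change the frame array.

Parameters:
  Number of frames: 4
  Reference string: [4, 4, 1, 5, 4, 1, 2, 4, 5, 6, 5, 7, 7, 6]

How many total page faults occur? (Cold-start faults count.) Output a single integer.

Step 0: ref 4 → FAULT, frames=[4,-,-,-]
Step 1: ref 4 → HIT, frames=[4,-,-,-]
Step 2: ref 1 → FAULT, frames=[4,1,-,-]
Step 3: ref 5 → FAULT, frames=[4,1,5,-]
Step 4: ref 4 → HIT, frames=[4,1,5,-]
Step 5: ref 1 → HIT, frames=[4,1,5,-]
Step 6: ref 2 → FAULT, frames=[4,1,5,2]
Step 7: ref 4 → HIT, frames=[4,1,5,2]
Step 8: ref 5 → HIT, frames=[4,1,5,2]
Step 9: ref 6 → FAULT (evict 4), frames=[6,1,5,2]
Step 10: ref 5 → HIT, frames=[6,1,5,2]
Step 11: ref 7 → FAULT (evict 1), frames=[6,7,5,2]
Step 12: ref 7 → HIT, frames=[6,7,5,2]
Step 13: ref 6 → HIT, frames=[6,7,5,2]
Total faults: 6

Answer: 6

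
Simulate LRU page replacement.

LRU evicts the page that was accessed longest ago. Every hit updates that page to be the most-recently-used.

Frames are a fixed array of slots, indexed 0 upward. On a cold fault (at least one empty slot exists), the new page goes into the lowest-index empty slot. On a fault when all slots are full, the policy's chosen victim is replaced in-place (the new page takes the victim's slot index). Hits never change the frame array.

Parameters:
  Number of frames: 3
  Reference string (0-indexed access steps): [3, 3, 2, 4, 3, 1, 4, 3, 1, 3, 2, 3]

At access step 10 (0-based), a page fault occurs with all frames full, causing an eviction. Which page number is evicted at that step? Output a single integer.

Step 0: ref 3 -> FAULT, frames=[3,-,-]
Step 1: ref 3 -> HIT, frames=[3,-,-]
Step 2: ref 2 -> FAULT, frames=[3,2,-]
Step 3: ref 4 -> FAULT, frames=[3,2,4]
Step 4: ref 3 -> HIT, frames=[3,2,4]
Step 5: ref 1 -> FAULT, evict 2, frames=[3,1,4]
Step 6: ref 4 -> HIT, frames=[3,1,4]
Step 7: ref 3 -> HIT, frames=[3,1,4]
Step 8: ref 1 -> HIT, frames=[3,1,4]
Step 9: ref 3 -> HIT, frames=[3,1,4]
Step 10: ref 2 -> FAULT, evict 4, frames=[3,1,2]
At step 10: evicted page 4

Answer: 4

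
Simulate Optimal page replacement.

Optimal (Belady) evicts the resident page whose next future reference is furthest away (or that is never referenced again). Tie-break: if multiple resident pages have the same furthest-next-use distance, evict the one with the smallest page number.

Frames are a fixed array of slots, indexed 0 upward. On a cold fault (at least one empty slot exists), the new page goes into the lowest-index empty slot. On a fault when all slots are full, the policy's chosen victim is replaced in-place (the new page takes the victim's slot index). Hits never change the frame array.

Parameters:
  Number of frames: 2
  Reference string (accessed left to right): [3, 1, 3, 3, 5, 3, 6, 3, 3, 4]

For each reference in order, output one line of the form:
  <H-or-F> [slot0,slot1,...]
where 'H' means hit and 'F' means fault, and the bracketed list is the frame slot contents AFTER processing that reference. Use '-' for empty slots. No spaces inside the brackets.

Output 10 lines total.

F [3,-]
F [3,1]
H [3,1]
H [3,1]
F [3,5]
H [3,5]
F [3,6]
H [3,6]
H [3,6]
F [4,6]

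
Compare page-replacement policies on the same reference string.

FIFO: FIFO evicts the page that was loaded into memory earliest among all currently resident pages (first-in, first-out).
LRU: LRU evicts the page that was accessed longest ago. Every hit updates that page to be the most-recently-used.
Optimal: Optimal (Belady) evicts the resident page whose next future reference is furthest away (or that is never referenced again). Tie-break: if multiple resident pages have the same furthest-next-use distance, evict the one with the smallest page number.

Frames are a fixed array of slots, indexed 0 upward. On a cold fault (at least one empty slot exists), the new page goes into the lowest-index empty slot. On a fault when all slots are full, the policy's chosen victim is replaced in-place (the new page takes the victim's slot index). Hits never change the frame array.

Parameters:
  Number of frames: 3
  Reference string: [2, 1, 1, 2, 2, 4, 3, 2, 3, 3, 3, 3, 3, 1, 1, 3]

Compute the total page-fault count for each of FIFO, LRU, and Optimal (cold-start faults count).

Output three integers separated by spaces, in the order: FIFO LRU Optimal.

Answer: 6 5 4

Derivation:
--- FIFO ---
  step 0: ref 2 -> FAULT, frames=[2,-,-] (faults so far: 1)
  step 1: ref 1 -> FAULT, frames=[2,1,-] (faults so far: 2)
  step 2: ref 1 -> HIT, frames=[2,1,-] (faults so far: 2)
  step 3: ref 2 -> HIT, frames=[2,1,-] (faults so far: 2)
  step 4: ref 2 -> HIT, frames=[2,1,-] (faults so far: 2)
  step 5: ref 4 -> FAULT, frames=[2,1,4] (faults so far: 3)
  step 6: ref 3 -> FAULT, evict 2, frames=[3,1,4] (faults so far: 4)
  step 7: ref 2 -> FAULT, evict 1, frames=[3,2,4] (faults so far: 5)
  step 8: ref 3 -> HIT, frames=[3,2,4] (faults so far: 5)
  step 9: ref 3 -> HIT, frames=[3,2,4] (faults so far: 5)
  step 10: ref 3 -> HIT, frames=[3,2,4] (faults so far: 5)
  step 11: ref 3 -> HIT, frames=[3,2,4] (faults so far: 5)
  step 12: ref 3 -> HIT, frames=[3,2,4] (faults so far: 5)
  step 13: ref 1 -> FAULT, evict 4, frames=[3,2,1] (faults so far: 6)
  step 14: ref 1 -> HIT, frames=[3,2,1] (faults so far: 6)
  step 15: ref 3 -> HIT, frames=[3,2,1] (faults so far: 6)
  FIFO total faults: 6
--- LRU ---
  step 0: ref 2 -> FAULT, frames=[2,-,-] (faults so far: 1)
  step 1: ref 1 -> FAULT, frames=[2,1,-] (faults so far: 2)
  step 2: ref 1 -> HIT, frames=[2,1,-] (faults so far: 2)
  step 3: ref 2 -> HIT, frames=[2,1,-] (faults so far: 2)
  step 4: ref 2 -> HIT, frames=[2,1,-] (faults so far: 2)
  step 5: ref 4 -> FAULT, frames=[2,1,4] (faults so far: 3)
  step 6: ref 3 -> FAULT, evict 1, frames=[2,3,4] (faults so far: 4)
  step 7: ref 2 -> HIT, frames=[2,3,4] (faults so far: 4)
  step 8: ref 3 -> HIT, frames=[2,3,4] (faults so far: 4)
  step 9: ref 3 -> HIT, frames=[2,3,4] (faults so far: 4)
  step 10: ref 3 -> HIT, frames=[2,3,4] (faults so far: 4)
  step 11: ref 3 -> HIT, frames=[2,3,4] (faults so far: 4)
  step 12: ref 3 -> HIT, frames=[2,3,4] (faults so far: 4)
  step 13: ref 1 -> FAULT, evict 4, frames=[2,3,1] (faults so far: 5)
  step 14: ref 1 -> HIT, frames=[2,3,1] (faults so far: 5)
  step 15: ref 3 -> HIT, frames=[2,3,1] (faults so far: 5)
  LRU total faults: 5
--- Optimal ---
  step 0: ref 2 -> FAULT, frames=[2,-,-] (faults so far: 1)
  step 1: ref 1 -> FAULT, frames=[2,1,-] (faults so far: 2)
  step 2: ref 1 -> HIT, frames=[2,1,-] (faults so far: 2)
  step 3: ref 2 -> HIT, frames=[2,1,-] (faults so far: 2)
  step 4: ref 2 -> HIT, frames=[2,1,-] (faults so far: 2)
  step 5: ref 4 -> FAULT, frames=[2,1,4] (faults so far: 3)
  step 6: ref 3 -> FAULT, evict 4, frames=[2,1,3] (faults so far: 4)
  step 7: ref 2 -> HIT, frames=[2,1,3] (faults so far: 4)
  step 8: ref 3 -> HIT, frames=[2,1,3] (faults so far: 4)
  step 9: ref 3 -> HIT, frames=[2,1,3] (faults so far: 4)
  step 10: ref 3 -> HIT, frames=[2,1,3] (faults so far: 4)
  step 11: ref 3 -> HIT, frames=[2,1,3] (faults so far: 4)
  step 12: ref 3 -> HIT, frames=[2,1,3] (faults so far: 4)
  step 13: ref 1 -> HIT, frames=[2,1,3] (faults so far: 4)
  step 14: ref 1 -> HIT, frames=[2,1,3] (faults so far: 4)
  step 15: ref 3 -> HIT, frames=[2,1,3] (faults so far: 4)
  Optimal total faults: 4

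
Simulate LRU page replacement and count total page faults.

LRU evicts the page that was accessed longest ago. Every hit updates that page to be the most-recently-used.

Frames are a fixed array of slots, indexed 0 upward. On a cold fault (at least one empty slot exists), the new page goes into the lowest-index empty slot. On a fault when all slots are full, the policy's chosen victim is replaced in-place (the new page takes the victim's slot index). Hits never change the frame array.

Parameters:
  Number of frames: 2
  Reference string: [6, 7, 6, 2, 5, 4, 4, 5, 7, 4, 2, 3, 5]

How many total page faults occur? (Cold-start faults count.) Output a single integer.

Step 0: ref 6 → FAULT, frames=[6,-]
Step 1: ref 7 → FAULT, frames=[6,7]
Step 2: ref 6 → HIT, frames=[6,7]
Step 3: ref 2 → FAULT (evict 7), frames=[6,2]
Step 4: ref 5 → FAULT (evict 6), frames=[5,2]
Step 5: ref 4 → FAULT (evict 2), frames=[5,4]
Step 6: ref 4 → HIT, frames=[5,4]
Step 7: ref 5 → HIT, frames=[5,4]
Step 8: ref 7 → FAULT (evict 4), frames=[5,7]
Step 9: ref 4 → FAULT (evict 5), frames=[4,7]
Step 10: ref 2 → FAULT (evict 7), frames=[4,2]
Step 11: ref 3 → FAULT (evict 4), frames=[3,2]
Step 12: ref 5 → FAULT (evict 2), frames=[3,5]
Total faults: 10

Answer: 10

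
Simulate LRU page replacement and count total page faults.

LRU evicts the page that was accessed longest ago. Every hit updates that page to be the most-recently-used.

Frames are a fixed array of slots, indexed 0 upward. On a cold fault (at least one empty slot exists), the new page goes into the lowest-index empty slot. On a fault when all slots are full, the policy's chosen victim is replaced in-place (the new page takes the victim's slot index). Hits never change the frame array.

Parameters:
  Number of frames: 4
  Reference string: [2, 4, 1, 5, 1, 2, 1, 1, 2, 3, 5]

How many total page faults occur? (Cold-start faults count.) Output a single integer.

Step 0: ref 2 → FAULT, frames=[2,-,-,-]
Step 1: ref 4 → FAULT, frames=[2,4,-,-]
Step 2: ref 1 → FAULT, frames=[2,4,1,-]
Step 3: ref 5 → FAULT, frames=[2,4,1,5]
Step 4: ref 1 → HIT, frames=[2,4,1,5]
Step 5: ref 2 → HIT, frames=[2,4,1,5]
Step 6: ref 1 → HIT, frames=[2,4,1,5]
Step 7: ref 1 → HIT, frames=[2,4,1,5]
Step 8: ref 2 → HIT, frames=[2,4,1,5]
Step 9: ref 3 → FAULT (evict 4), frames=[2,3,1,5]
Step 10: ref 5 → HIT, frames=[2,3,1,5]
Total faults: 5

Answer: 5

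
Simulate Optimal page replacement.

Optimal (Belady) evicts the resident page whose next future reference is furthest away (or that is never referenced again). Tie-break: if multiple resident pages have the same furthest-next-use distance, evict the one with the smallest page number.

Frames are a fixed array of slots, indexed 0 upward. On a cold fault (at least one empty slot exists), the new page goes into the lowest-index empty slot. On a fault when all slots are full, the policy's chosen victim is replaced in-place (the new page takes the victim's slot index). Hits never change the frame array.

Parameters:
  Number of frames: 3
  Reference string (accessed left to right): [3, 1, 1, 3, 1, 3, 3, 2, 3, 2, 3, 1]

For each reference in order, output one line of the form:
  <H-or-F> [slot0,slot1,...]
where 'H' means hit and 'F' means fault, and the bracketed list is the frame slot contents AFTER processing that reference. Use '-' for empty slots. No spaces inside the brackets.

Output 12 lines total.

F [3,-,-]
F [3,1,-]
H [3,1,-]
H [3,1,-]
H [3,1,-]
H [3,1,-]
H [3,1,-]
F [3,1,2]
H [3,1,2]
H [3,1,2]
H [3,1,2]
H [3,1,2]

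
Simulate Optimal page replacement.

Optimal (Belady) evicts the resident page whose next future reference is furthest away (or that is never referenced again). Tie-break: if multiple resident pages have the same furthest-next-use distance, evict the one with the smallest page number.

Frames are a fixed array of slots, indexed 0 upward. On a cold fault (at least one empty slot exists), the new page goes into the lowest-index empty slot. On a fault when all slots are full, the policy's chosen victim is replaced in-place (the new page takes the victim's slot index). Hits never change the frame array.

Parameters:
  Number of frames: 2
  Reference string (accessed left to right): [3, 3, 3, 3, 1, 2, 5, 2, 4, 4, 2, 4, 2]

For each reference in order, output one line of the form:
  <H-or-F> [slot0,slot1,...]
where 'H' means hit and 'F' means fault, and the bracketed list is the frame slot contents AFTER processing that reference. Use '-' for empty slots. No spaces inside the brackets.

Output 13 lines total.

F [3,-]
H [3,-]
H [3,-]
H [3,-]
F [3,1]
F [3,2]
F [5,2]
H [5,2]
F [4,2]
H [4,2]
H [4,2]
H [4,2]
H [4,2]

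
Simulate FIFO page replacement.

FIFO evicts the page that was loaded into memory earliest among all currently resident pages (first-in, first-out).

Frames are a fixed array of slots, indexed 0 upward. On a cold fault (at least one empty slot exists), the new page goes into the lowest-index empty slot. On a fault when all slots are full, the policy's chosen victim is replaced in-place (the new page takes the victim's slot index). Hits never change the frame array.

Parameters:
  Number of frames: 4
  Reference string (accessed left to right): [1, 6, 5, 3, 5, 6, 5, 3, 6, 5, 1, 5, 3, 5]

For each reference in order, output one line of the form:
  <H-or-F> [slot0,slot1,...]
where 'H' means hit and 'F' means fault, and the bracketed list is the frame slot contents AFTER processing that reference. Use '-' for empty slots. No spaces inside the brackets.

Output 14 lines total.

F [1,-,-,-]
F [1,6,-,-]
F [1,6,5,-]
F [1,6,5,3]
H [1,6,5,3]
H [1,6,5,3]
H [1,6,5,3]
H [1,6,5,3]
H [1,6,5,3]
H [1,6,5,3]
H [1,6,5,3]
H [1,6,5,3]
H [1,6,5,3]
H [1,6,5,3]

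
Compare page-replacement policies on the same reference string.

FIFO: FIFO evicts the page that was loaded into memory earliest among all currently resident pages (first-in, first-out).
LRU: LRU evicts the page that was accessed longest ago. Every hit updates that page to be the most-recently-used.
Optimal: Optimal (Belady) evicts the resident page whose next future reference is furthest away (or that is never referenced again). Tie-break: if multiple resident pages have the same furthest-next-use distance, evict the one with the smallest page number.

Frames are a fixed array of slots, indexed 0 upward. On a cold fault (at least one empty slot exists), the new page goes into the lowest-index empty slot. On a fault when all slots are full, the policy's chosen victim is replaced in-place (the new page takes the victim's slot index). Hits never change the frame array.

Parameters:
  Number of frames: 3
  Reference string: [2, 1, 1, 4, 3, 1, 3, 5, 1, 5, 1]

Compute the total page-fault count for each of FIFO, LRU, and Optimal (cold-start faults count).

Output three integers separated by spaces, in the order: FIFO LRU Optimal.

Answer: 6 5 5

Derivation:
--- FIFO ---
  step 0: ref 2 -> FAULT, frames=[2,-,-] (faults so far: 1)
  step 1: ref 1 -> FAULT, frames=[2,1,-] (faults so far: 2)
  step 2: ref 1 -> HIT, frames=[2,1,-] (faults so far: 2)
  step 3: ref 4 -> FAULT, frames=[2,1,4] (faults so far: 3)
  step 4: ref 3 -> FAULT, evict 2, frames=[3,1,4] (faults so far: 4)
  step 5: ref 1 -> HIT, frames=[3,1,4] (faults so far: 4)
  step 6: ref 3 -> HIT, frames=[3,1,4] (faults so far: 4)
  step 7: ref 5 -> FAULT, evict 1, frames=[3,5,4] (faults so far: 5)
  step 8: ref 1 -> FAULT, evict 4, frames=[3,5,1] (faults so far: 6)
  step 9: ref 5 -> HIT, frames=[3,5,1] (faults so far: 6)
  step 10: ref 1 -> HIT, frames=[3,5,1] (faults so far: 6)
  FIFO total faults: 6
--- LRU ---
  step 0: ref 2 -> FAULT, frames=[2,-,-] (faults so far: 1)
  step 1: ref 1 -> FAULT, frames=[2,1,-] (faults so far: 2)
  step 2: ref 1 -> HIT, frames=[2,1,-] (faults so far: 2)
  step 3: ref 4 -> FAULT, frames=[2,1,4] (faults so far: 3)
  step 4: ref 3 -> FAULT, evict 2, frames=[3,1,4] (faults so far: 4)
  step 5: ref 1 -> HIT, frames=[3,1,4] (faults so far: 4)
  step 6: ref 3 -> HIT, frames=[3,1,4] (faults so far: 4)
  step 7: ref 5 -> FAULT, evict 4, frames=[3,1,5] (faults so far: 5)
  step 8: ref 1 -> HIT, frames=[3,1,5] (faults so far: 5)
  step 9: ref 5 -> HIT, frames=[3,1,5] (faults so far: 5)
  step 10: ref 1 -> HIT, frames=[3,1,5] (faults so far: 5)
  LRU total faults: 5
--- Optimal ---
  step 0: ref 2 -> FAULT, frames=[2,-,-] (faults so far: 1)
  step 1: ref 1 -> FAULT, frames=[2,1,-] (faults so far: 2)
  step 2: ref 1 -> HIT, frames=[2,1,-] (faults so far: 2)
  step 3: ref 4 -> FAULT, frames=[2,1,4] (faults so far: 3)
  step 4: ref 3 -> FAULT, evict 2, frames=[3,1,4] (faults so far: 4)
  step 5: ref 1 -> HIT, frames=[3,1,4] (faults so far: 4)
  step 6: ref 3 -> HIT, frames=[3,1,4] (faults so far: 4)
  step 7: ref 5 -> FAULT, evict 3, frames=[5,1,4] (faults so far: 5)
  step 8: ref 1 -> HIT, frames=[5,1,4] (faults so far: 5)
  step 9: ref 5 -> HIT, frames=[5,1,4] (faults so far: 5)
  step 10: ref 1 -> HIT, frames=[5,1,4] (faults so far: 5)
  Optimal total faults: 5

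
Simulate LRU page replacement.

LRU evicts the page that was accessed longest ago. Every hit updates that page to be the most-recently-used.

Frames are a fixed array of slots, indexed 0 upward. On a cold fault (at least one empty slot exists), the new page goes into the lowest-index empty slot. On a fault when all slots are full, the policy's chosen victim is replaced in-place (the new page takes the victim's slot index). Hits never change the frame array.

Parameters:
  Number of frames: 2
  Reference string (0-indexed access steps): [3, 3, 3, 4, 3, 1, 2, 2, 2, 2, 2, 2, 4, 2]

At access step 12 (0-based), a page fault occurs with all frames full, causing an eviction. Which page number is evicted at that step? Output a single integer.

Answer: 1

Derivation:
Step 0: ref 3 -> FAULT, frames=[3,-]
Step 1: ref 3 -> HIT, frames=[3,-]
Step 2: ref 3 -> HIT, frames=[3,-]
Step 3: ref 4 -> FAULT, frames=[3,4]
Step 4: ref 3 -> HIT, frames=[3,4]
Step 5: ref 1 -> FAULT, evict 4, frames=[3,1]
Step 6: ref 2 -> FAULT, evict 3, frames=[2,1]
Step 7: ref 2 -> HIT, frames=[2,1]
Step 8: ref 2 -> HIT, frames=[2,1]
Step 9: ref 2 -> HIT, frames=[2,1]
Step 10: ref 2 -> HIT, frames=[2,1]
Step 11: ref 2 -> HIT, frames=[2,1]
Step 12: ref 4 -> FAULT, evict 1, frames=[2,4]
At step 12: evicted page 1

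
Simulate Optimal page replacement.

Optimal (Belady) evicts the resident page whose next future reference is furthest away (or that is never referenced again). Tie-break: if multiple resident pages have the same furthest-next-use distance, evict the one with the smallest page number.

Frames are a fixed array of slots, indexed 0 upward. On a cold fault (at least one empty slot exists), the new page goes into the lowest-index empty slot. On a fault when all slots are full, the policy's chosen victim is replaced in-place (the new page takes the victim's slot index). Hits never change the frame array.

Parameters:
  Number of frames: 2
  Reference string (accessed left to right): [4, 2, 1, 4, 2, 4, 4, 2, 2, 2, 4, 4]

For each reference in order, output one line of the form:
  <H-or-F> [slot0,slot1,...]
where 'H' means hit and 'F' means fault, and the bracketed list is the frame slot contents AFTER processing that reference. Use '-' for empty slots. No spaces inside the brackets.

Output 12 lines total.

F [4,-]
F [4,2]
F [4,1]
H [4,1]
F [4,2]
H [4,2]
H [4,2]
H [4,2]
H [4,2]
H [4,2]
H [4,2]
H [4,2]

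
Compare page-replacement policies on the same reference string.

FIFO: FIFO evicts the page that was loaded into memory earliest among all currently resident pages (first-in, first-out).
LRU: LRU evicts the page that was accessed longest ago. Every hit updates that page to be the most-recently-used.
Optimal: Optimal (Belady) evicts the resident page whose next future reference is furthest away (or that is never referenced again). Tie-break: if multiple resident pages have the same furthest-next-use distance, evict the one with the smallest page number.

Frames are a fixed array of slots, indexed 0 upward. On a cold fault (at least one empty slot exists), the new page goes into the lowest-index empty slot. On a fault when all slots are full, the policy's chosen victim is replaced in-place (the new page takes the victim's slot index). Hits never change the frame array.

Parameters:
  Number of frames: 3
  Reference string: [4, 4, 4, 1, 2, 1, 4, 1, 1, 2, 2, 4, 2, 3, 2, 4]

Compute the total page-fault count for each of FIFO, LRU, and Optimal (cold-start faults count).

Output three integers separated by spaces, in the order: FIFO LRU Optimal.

Answer: 5 4 4

Derivation:
--- FIFO ---
  step 0: ref 4 -> FAULT, frames=[4,-,-] (faults so far: 1)
  step 1: ref 4 -> HIT, frames=[4,-,-] (faults so far: 1)
  step 2: ref 4 -> HIT, frames=[4,-,-] (faults so far: 1)
  step 3: ref 1 -> FAULT, frames=[4,1,-] (faults so far: 2)
  step 4: ref 2 -> FAULT, frames=[4,1,2] (faults so far: 3)
  step 5: ref 1 -> HIT, frames=[4,1,2] (faults so far: 3)
  step 6: ref 4 -> HIT, frames=[4,1,2] (faults so far: 3)
  step 7: ref 1 -> HIT, frames=[4,1,2] (faults so far: 3)
  step 8: ref 1 -> HIT, frames=[4,1,2] (faults so far: 3)
  step 9: ref 2 -> HIT, frames=[4,1,2] (faults so far: 3)
  step 10: ref 2 -> HIT, frames=[4,1,2] (faults so far: 3)
  step 11: ref 4 -> HIT, frames=[4,1,2] (faults so far: 3)
  step 12: ref 2 -> HIT, frames=[4,1,2] (faults so far: 3)
  step 13: ref 3 -> FAULT, evict 4, frames=[3,1,2] (faults so far: 4)
  step 14: ref 2 -> HIT, frames=[3,1,2] (faults so far: 4)
  step 15: ref 4 -> FAULT, evict 1, frames=[3,4,2] (faults so far: 5)
  FIFO total faults: 5
--- LRU ---
  step 0: ref 4 -> FAULT, frames=[4,-,-] (faults so far: 1)
  step 1: ref 4 -> HIT, frames=[4,-,-] (faults so far: 1)
  step 2: ref 4 -> HIT, frames=[4,-,-] (faults so far: 1)
  step 3: ref 1 -> FAULT, frames=[4,1,-] (faults so far: 2)
  step 4: ref 2 -> FAULT, frames=[4,1,2] (faults so far: 3)
  step 5: ref 1 -> HIT, frames=[4,1,2] (faults so far: 3)
  step 6: ref 4 -> HIT, frames=[4,1,2] (faults so far: 3)
  step 7: ref 1 -> HIT, frames=[4,1,2] (faults so far: 3)
  step 8: ref 1 -> HIT, frames=[4,1,2] (faults so far: 3)
  step 9: ref 2 -> HIT, frames=[4,1,2] (faults so far: 3)
  step 10: ref 2 -> HIT, frames=[4,1,2] (faults so far: 3)
  step 11: ref 4 -> HIT, frames=[4,1,2] (faults so far: 3)
  step 12: ref 2 -> HIT, frames=[4,1,2] (faults so far: 3)
  step 13: ref 3 -> FAULT, evict 1, frames=[4,3,2] (faults so far: 4)
  step 14: ref 2 -> HIT, frames=[4,3,2] (faults so far: 4)
  step 15: ref 4 -> HIT, frames=[4,3,2] (faults so far: 4)
  LRU total faults: 4
--- Optimal ---
  step 0: ref 4 -> FAULT, frames=[4,-,-] (faults so far: 1)
  step 1: ref 4 -> HIT, frames=[4,-,-] (faults so far: 1)
  step 2: ref 4 -> HIT, frames=[4,-,-] (faults so far: 1)
  step 3: ref 1 -> FAULT, frames=[4,1,-] (faults so far: 2)
  step 4: ref 2 -> FAULT, frames=[4,1,2] (faults so far: 3)
  step 5: ref 1 -> HIT, frames=[4,1,2] (faults so far: 3)
  step 6: ref 4 -> HIT, frames=[4,1,2] (faults so far: 3)
  step 7: ref 1 -> HIT, frames=[4,1,2] (faults so far: 3)
  step 8: ref 1 -> HIT, frames=[4,1,2] (faults so far: 3)
  step 9: ref 2 -> HIT, frames=[4,1,2] (faults so far: 3)
  step 10: ref 2 -> HIT, frames=[4,1,2] (faults so far: 3)
  step 11: ref 4 -> HIT, frames=[4,1,2] (faults so far: 3)
  step 12: ref 2 -> HIT, frames=[4,1,2] (faults so far: 3)
  step 13: ref 3 -> FAULT, evict 1, frames=[4,3,2] (faults so far: 4)
  step 14: ref 2 -> HIT, frames=[4,3,2] (faults so far: 4)
  step 15: ref 4 -> HIT, frames=[4,3,2] (faults so far: 4)
  Optimal total faults: 4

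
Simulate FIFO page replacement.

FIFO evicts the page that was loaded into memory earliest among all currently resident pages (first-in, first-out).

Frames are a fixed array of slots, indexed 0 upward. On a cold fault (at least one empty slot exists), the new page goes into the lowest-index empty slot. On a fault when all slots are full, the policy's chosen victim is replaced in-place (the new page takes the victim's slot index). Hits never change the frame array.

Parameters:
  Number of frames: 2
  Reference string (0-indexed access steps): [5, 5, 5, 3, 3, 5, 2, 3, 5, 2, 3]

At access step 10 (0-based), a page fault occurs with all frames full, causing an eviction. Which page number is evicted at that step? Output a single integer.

Answer: 2

Derivation:
Step 0: ref 5 -> FAULT, frames=[5,-]
Step 1: ref 5 -> HIT, frames=[5,-]
Step 2: ref 5 -> HIT, frames=[5,-]
Step 3: ref 3 -> FAULT, frames=[5,3]
Step 4: ref 3 -> HIT, frames=[5,3]
Step 5: ref 5 -> HIT, frames=[5,3]
Step 6: ref 2 -> FAULT, evict 5, frames=[2,3]
Step 7: ref 3 -> HIT, frames=[2,3]
Step 8: ref 5 -> FAULT, evict 3, frames=[2,5]
Step 9: ref 2 -> HIT, frames=[2,5]
Step 10: ref 3 -> FAULT, evict 2, frames=[3,5]
At step 10: evicted page 2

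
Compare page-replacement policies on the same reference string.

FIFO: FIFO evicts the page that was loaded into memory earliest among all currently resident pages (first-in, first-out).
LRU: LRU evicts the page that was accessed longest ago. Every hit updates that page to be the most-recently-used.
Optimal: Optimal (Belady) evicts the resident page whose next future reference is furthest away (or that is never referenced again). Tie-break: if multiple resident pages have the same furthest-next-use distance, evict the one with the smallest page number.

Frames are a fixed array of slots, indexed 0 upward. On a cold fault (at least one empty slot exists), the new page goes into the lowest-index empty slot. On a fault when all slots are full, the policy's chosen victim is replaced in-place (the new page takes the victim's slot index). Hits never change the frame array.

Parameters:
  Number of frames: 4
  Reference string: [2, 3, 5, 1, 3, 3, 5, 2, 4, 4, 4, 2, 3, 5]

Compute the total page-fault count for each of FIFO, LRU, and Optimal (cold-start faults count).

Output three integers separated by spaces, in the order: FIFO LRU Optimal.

--- FIFO ---
  step 0: ref 2 -> FAULT, frames=[2,-,-,-] (faults so far: 1)
  step 1: ref 3 -> FAULT, frames=[2,3,-,-] (faults so far: 2)
  step 2: ref 5 -> FAULT, frames=[2,3,5,-] (faults so far: 3)
  step 3: ref 1 -> FAULT, frames=[2,3,5,1] (faults so far: 4)
  step 4: ref 3 -> HIT, frames=[2,3,5,1] (faults so far: 4)
  step 5: ref 3 -> HIT, frames=[2,3,5,1] (faults so far: 4)
  step 6: ref 5 -> HIT, frames=[2,3,5,1] (faults so far: 4)
  step 7: ref 2 -> HIT, frames=[2,3,5,1] (faults so far: 4)
  step 8: ref 4 -> FAULT, evict 2, frames=[4,3,5,1] (faults so far: 5)
  step 9: ref 4 -> HIT, frames=[4,3,5,1] (faults so far: 5)
  step 10: ref 4 -> HIT, frames=[4,3,5,1] (faults so far: 5)
  step 11: ref 2 -> FAULT, evict 3, frames=[4,2,5,1] (faults so far: 6)
  step 12: ref 3 -> FAULT, evict 5, frames=[4,2,3,1] (faults so far: 7)
  step 13: ref 5 -> FAULT, evict 1, frames=[4,2,3,5] (faults so far: 8)
  FIFO total faults: 8
--- LRU ---
  step 0: ref 2 -> FAULT, frames=[2,-,-,-] (faults so far: 1)
  step 1: ref 3 -> FAULT, frames=[2,3,-,-] (faults so far: 2)
  step 2: ref 5 -> FAULT, frames=[2,3,5,-] (faults so far: 3)
  step 3: ref 1 -> FAULT, frames=[2,3,5,1] (faults so far: 4)
  step 4: ref 3 -> HIT, frames=[2,3,5,1] (faults so far: 4)
  step 5: ref 3 -> HIT, frames=[2,3,5,1] (faults so far: 4)
  step 6: ref 5 -> HIT, frames=[2,3,5,1] (faults so far: 4)
  step 7: ref 2 -> HIT, frames=[2,3,5,1] (faults so far: 4)
  step 8: ref 4 -> FAULT, evict 1, frames=[2,3,5,4] (faults so far: 5)
  step 9: ref 4 -> HIT, frames=[2,3,5,4] (faults so far: 5)
  step 10: ref 4 -> HIT, frames=[2,3,5,4] (faults so far: 5)
  step 11: ref 2 -> HIT, frames=[2,3,5,4] (faults so far: 5)
  step 12: ref 3 -> HIT, frames=[2,3,5,4] (faults so far: 5)
  step 13: ref 5 -> HIT, frames=[2,3,5,4] (faults so far: 5)
  LRU total faults: 5
--- Optimal ---
  step 0: ref 2 -> FAULT, frames=[2,-,-,-] (faults so far: 1)
  step 1: ref 3 -> FAULT, frames=[2,3,-,-] (faults so far: 2)
  step 2: ref 5 -> FAULT, frames=[2,3,5,-] (faults so far: 3)
  step 3: ref 1 -> FAULT, frames=[2,3,5,1] (faults so far: 4)
  step 4: ref 3 -> HIT, frames=[2,3,5,1] (faults so far: 4)
  step 5: ref 3 -> HIT, frames=[2,3,5,1] (faults so far: 4)
  step 6: ref 5 -> HIT, frames=[2,3,5,1] (faults so far: 4)
  step 7: ref 2 -> HIT, frames=[2,3,5,1] (faults so far: 4)
  step 8: ref 4 -> FAULT, evict 1, frames=[2,3,5,4] (faults so far: 5)
  step 9: ref 4 -> HIT, frames=[2,3,5,4] (faults so far: 5)
  step 10: ref 4 -> HIT, frames=[2,3,5,4] (faults so far: 5)
  step 11: ref 2 -> HIT, frames=[2,3,5,4] (faults so far: 5)
  step 12: ref 3 -> HIT, frames=[2,3,5,4] (faults so far: 5)
  step 13: ref 5 -> HIT, frames=[2,3,5,4] (faults so far: 5)
  Optimal total faults: 5

Answer: 8 5 5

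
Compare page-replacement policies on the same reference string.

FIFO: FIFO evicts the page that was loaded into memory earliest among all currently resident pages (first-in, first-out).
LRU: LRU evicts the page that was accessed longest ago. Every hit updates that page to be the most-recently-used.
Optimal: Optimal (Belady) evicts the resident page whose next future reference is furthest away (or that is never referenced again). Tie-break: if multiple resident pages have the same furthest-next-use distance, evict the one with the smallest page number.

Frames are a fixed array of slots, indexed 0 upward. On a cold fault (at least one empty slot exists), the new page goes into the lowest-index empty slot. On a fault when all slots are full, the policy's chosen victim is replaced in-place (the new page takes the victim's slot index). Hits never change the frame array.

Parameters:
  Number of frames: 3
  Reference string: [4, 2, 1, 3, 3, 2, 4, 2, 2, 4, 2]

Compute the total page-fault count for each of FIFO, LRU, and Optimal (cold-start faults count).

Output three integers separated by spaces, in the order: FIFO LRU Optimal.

Answer: 6 5 4

Derivation:
--- FIFO ---
  step 0: ref 4 -> FAULT, frames=[4,-,-] (faults so far: 1)
  step 1: ref 2 -> FAULT, frames=[4,2,-] (faults so far: 2)
  step 2: ref 1 -> FAULT, frames=[4,2,1] (faults so far: 3)
  step 3: ref 3 -> FAULT, evict 4, frames=[3,2,1] (faults so far: 4)
  step 4: ref 3 -> HIT, frames=[3,2,1] (faults so far: 4)
  step 5: ref 2 -> HIT, frames=[3,2,1] (faults so far: 4)
  step 6: ref 4 -> FAULT, evict 2, frames=[3,4,1] (faults so far: 5)
  step 7: ref 2 -> FAULT, evict 1, frames=[3,4,2] (faults so far: 6)
  step 8: ref 2 -> HIT, frames=[3,4,2] (faults so far: 6)
  step 9: ref 4 -> HIT, frames=[3,4,2] (faults so far: 6)
  step 10: ref 2 -> HIT, frames=[3,4,2] (faults so far: 6)
  FIFO total faults: 6
--- LRU ---
  step 0: ref 4 -> FAULT, frames=[4,-,-] (faults so far: 1)
  step 1: ref 2 -> FAULT, frames=[4,2,-] (faults so far: 2)
  step 2: ref 1 -> FAULT, frames=[4,2,1] (faults so far: 3)
  step 3: ref 3 -> FAULT, evict 4, frames=[3,2,1] (faults so far: 4)
  step 4: ref 3 -> HIT, frames=[3,2,1] (faults so far: 4)
  step 5: ref 2 -> HIT, frames=[3,2,1] (faults so far: 4)
  step 6: ref 4 -> FAULT, evict 1, frames=[3,2,4] (faults so far: 5)
  step 7: ref 2 -> HIT, frames=[3,2,4] (faults so far: 5)
  step 8: ref 2 -> HIT, frames=[3,2,4] (faults so far: 5)
  step 9: ref 4 -> HIT, frames=[3,2,4] (faults so far: 5)
  step 10: ref 2 -> HIT, frames=[3,2,4] (faults so far: 5)
  LRU total faults: 5
--- Optimal ---
  step 0: ref 4 -> FAULT, frames=[4,-,-] (faults so far: 1)
  step 1: ref 2 -> FAULT, frames=[4,2,-] (faults so far: 2)
  step 2: ref 1 -> FAULT, frames=[4,2,1] (faults so far: 3)
  step 3: ref 3 -> FAULT, evict 1, frames=[4,2,3] (faults so far: 4)
  step 4: ref 3 -> HIT, frames=[4,2,3] (faults so far: 4)
  step 5: ref 2 -> HIT, frames=[4,2,3] (faults so far: 4)
  step 6: ref 4 -> HIT, frames=[4,2,3] (faults so far: 4)
  step 7: ref 2 -> HIT, frames=[4,2,3] (faults so far: 4)
  step 8: ref 2 -> HIT, frames=[4,2,3] (faults so far: 4)
  step 9: ref 4 -> HIT, frames=[4,2,3] (faults so far: 4)
  step 10: ref 2 -> HIT, frames=[4,2,3] (faults so far: 4)
  Optimal total faults: 4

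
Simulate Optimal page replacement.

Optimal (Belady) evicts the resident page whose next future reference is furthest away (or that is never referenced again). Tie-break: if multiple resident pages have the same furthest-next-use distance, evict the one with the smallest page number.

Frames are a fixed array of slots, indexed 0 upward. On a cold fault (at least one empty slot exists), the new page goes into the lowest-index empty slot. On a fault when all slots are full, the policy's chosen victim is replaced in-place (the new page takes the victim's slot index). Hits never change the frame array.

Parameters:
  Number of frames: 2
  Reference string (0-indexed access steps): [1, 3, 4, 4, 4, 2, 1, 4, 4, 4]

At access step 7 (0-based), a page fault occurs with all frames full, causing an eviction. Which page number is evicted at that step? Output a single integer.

Step 0: ref 1 -> FAULT, frames=[1,-]
Step 1: ref 3 -> FAULT, frames=[1,3]
Step 2: ref 4 -> FAULT, evict 3, frames=[1,4]
Step 3: ref 4 -> HIT, frames=[1,4]
Step 4: ref 4 -> HIT, frames=[1,4]
Step 5: ref 2 -> FAULT, evict 4, frames=[1,2]
Step 6: ref 1 -> HIT, frames=[1,2]
Step 7: ref 4 -> FAULT, evict 1, frames=[4,2]
At step 7: evicted page 1

Answer: 1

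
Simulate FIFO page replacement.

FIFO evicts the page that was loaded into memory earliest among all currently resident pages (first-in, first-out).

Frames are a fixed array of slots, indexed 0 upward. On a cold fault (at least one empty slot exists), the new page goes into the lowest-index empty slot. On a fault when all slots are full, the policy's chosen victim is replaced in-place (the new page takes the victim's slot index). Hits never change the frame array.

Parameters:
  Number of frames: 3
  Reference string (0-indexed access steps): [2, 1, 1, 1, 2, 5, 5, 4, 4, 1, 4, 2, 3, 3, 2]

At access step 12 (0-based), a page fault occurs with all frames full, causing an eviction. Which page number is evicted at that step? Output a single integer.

Step 0: ref 2 -> FAULT, frames=[2,-,-]
Step 1: ref 1 -> FAULT, frames=[2,1,-]
Step 2: ref 1 -> HIT, frames=[2,1,-]
Step 3: ref 1 -> HIT, frames=[2,1,-]
Step 4: ref 2 -> HIT, frames=[2,1,-]
Step 5: ref 5 -> FAULT, frames=[2,1,5]
Step 6: ref 5 -> HIT, frames=[2,1,5]
Step 7: ref 4 -> FAULT, evict 2, frames=[4,1,5]
Step 8: ref 4 -> HIT, frames=[4,1,5]
Step 9: ref 1 -> HIT, frames=[4,1,5]
Step 10: ref 4 -> HIT, frames=[4,1,5]
Step 11: ref 2 -> FAULT, evict 1, frames=[4,2,5]
Step 12: ref 3 -> FAULT, evict 5, frames=[4,2,3]
At step 12: evicted page 5

Answer: 5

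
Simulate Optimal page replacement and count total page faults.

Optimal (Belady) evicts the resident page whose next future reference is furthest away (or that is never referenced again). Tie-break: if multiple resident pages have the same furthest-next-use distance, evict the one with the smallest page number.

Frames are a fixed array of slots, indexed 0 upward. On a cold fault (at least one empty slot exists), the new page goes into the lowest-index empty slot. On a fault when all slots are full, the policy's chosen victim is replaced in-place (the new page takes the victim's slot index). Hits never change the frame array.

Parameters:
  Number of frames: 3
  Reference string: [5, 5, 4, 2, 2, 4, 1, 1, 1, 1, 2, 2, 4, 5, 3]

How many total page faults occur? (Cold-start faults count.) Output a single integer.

Answer: 6

Derivation:
Step 0: ref 5 → FAULT, frames=[5,-,-]
Step 1: ref 5 → HIT, frames=[5,-,-]
Step 2: ref 4 → FAULT, frames=[5,4,-]
Step 3: ref 2 → FAULT, frames=[5,4,2]
Step 4: ref 2 → HIT, frames=[5,4,2]
Step 5: ref 4 → HIT, frames=[5,4,2]
Step 6: ref 1 → FAULT (evict 5), frames=[1,4,2]
Step 7: ref 1 → HIT, frames=[1,4,2]
Step 8: ref 1 → HIT, frames=[1,4,2]
Step 9: ref 1 → HIT, frames=[1,4,2]
Step 10: ref 2 → HIT, frames=[1,4,2]
Step 11: ref 2 → HIT, frames=[1,4,2]
Step 12: ref 4 → HIT, frames=[1,4,2]
Step 13: ref 5 → FAULT (evict 1), frames=[5,4,2]
Step 14: ref 3 → FAULT (evict 2), frames=[5,4,3]
Total faults: 6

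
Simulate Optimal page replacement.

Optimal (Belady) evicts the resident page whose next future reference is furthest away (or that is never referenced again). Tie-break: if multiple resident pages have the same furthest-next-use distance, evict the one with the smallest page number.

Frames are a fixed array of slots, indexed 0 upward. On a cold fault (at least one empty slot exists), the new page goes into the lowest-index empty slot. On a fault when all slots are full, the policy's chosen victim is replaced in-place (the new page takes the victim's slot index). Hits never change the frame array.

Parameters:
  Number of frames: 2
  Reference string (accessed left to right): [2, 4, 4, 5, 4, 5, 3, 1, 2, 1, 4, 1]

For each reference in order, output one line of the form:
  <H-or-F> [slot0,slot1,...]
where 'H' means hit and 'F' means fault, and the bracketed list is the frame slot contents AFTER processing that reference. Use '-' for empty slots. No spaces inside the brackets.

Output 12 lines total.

F [2,-]
F [2,4]
H [2,4]
F [5,4]
H [5,4]
H [5,4]
F [3,4]
F [1,4]
F [1,2]
H [1,2]
F [1,4]
H [1,4]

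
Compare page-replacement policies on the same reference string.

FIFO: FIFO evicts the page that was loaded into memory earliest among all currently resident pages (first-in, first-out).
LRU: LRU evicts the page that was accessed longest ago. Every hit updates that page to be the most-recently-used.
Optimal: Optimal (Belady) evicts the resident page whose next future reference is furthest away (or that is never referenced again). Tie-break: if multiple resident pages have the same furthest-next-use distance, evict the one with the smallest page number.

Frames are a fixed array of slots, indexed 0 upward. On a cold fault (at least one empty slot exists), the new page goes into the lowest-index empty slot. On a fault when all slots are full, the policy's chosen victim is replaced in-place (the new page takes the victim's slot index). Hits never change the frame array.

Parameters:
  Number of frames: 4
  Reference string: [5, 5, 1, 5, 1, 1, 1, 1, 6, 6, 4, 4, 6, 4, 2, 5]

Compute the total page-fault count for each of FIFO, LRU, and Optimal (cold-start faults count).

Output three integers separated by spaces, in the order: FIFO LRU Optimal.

Answer: 6 6 5

Derivation:
--- FIFO ---
  step 0: ref 5 -> FAULT, frames=[5,-,-,-] (faults so far: 1)
  step 1: ref 5 -> HIT, frames=[5,-,-,-] (faults so far: 1)
  step 2: ref 1 -> FAULT, frames=[5,1,-,-] (faults so far: 2)
  step 3: ref 5 -> HIT, frames=[5,1,-,-] (faults so far: 2)
  step 4: ref 1 -> HIT, frames=[5,1,-,-] (faults so far: 2)
  step 5: ref 1 -> HIT, frames=[5,1,-,-] (faults so far: 2)
  step 6: ref 1 -> HIT, frames=[5,1,-,-] (faults so far: 2)
  step 7: ref 1 -> HIT, frames=[5,1,-,-] (faults so far: 2)
  step 8: ref 6 -> FAULT, frames=[5,1,6,-] (faults so far: 3)
  step 9: ref 6 -> HIT, frames=[5,1,6,-] (faults so far: 3)
  step 10: ref 4 -> FAULT, frames=[5,1,6,4] (faults so far: 4)
  step 11: ref 4 -> HIT, frames=[5,1,6,4] (faults so far: 4)
  step 12: ref 6 -> HIT, frames=[5,1,6,4] (faults so far: 4)
  step 13: ref 4 -> HIT, frames=[5,1,6,4] (faults so far: 4)
  step 14: ref 2 -> FAULT, evict 5, frames=[2,1,6,4] (faults so far: 5)
  step 15: ref 5 -> FAULT, evict 1, frames=[2,5,6,4] (faults so far: 6)
  FIFO total faults: 6
--- LRU ---
  step 0: ref 5 -> FAULT, frames=[5,-,-,-] (faults so far: 1)
  step 1: ref 5 -> HIT, frames=[5,-,-,-] (faults so far: 1)
  step 2: ref 1 -> FAULT, frames=[5,1,-,-] (faults so far: 2)
  step 3: ref 5 -> HIT, frames=[5,1,-,-] (faults so far: 2)
  step 4: ref 1 -> HIT, frames=[5,1,-,-] (faults so far: 2)
  step 5: ref 1 -> HIT, frames=[5,1,-,-] (faults so far: 2)
  step 6: ref 1 -> HIT, frames=[5,1,-,-] (faults so far: 2)
  step 7: ref 1 -> HIT, frames=[5,1,-,-] (faults so far: 2)
  step 8: ref 6 -> FAULT, frames=[5,1,6,-] (faults so far: 3)
  step 9: ref 6 -> HIT, frames=[5,1,6,-] (faults so far: 3)
  step 10: ref 4 -> FAULT, frames=[5,1,6,4] (faults so far: 4)
  step 11: ref 4 -> HIT, frames=[5,1,6,4] (faults so far: 4)
  step 12: ref 6 -> HIT, frames=[5,1,6,4] (faults so far: 4)
  step 13: ref 4 -> HIT, frames=[5,1,6,4] (faults so far: 4)
  step 14: ref 2 -> FAULT, evict 5, frames=[2,1,6,4] (faults so far: 5)
  step 15: ref 5 -> FAULT, evict 1, frames=[2,5,6,4] (faults so far: 6)
  LRU total faults: 6
--- Optimal ---
  step 0: ref 5 -> FAULT, frames=[5,-,-,-] (faults so far: 1)
  step 1: ref 5 -> HIT, frames=[5,-,-,-] (faults so far: 1)
  step 2: ref 1 -> FAULT, frames=[5,1,-,-] (faults so far: 2)
  step 3: ref 5 -> HIT, frames=[5,1,-,-] (faults so far: 2)
  step 4: ref 1 -> HIT, frames=[5,1,-,-] (faults so far: 2)
  step 5: ref 1 -> HIT, frames=[5,1,-,-] (faults so far: 2)
  step 6: ref 1 -> HIT, frames=[5,1,-,-] (faults so far: 2)
  step 7: ref 1 -> HIT, frames=[5,1,-,-] (faults so far: 2)
  step 8: ref 6 -> FAULT, frames=[5,1,6,-] (faults so far: 3)
  step 9: ref 6 -> HIT, frames=[5,1,6,-] (faults so far: 3)
  step 10: ref 4 -> FAULT, frames=[5,1,6,4] (faults so far: 4)
  step 11: ref 4 -> HIT, frames=[5,1,6,4] (faults so far: 4)
  step 12: ref 6 -> HIT, frames=[5,1,6,4] (faults so far: 4)
  step 13: ref 4 -> HIT, frames=[5,1,6,4] (faults so far: 4)
  step 14: ref 2 -> FAULT, evict 1, frames=[5,2,6,4] (faults so far: 5)
  step 15: ref 5 -> HIT, frames=[5,2,6,4] (faults so far: 5)
  Optimal total faults: 5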